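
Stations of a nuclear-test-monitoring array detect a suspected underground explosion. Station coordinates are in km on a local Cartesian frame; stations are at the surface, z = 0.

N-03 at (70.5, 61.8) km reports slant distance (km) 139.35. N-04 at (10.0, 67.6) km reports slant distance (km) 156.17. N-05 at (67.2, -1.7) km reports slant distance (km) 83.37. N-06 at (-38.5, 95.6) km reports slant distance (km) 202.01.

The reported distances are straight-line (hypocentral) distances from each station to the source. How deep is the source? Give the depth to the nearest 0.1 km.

Each station gives a sphere (x−x_i)² + (y−y_i)² + z² = d_i² (stations at z=0).
Subtracting the N-03 sphere from N-04 and N-05: z² cancels, leaving linear equations in x and y:
-121.0 x + 11.6 y = -9090.38
-6.6 x − 127.0 y = 8197.11
Solving: x ≈ 68.598, y ≈ -68.109 km (keep extra digits for the depth step; rounded: 68.6, -68.1).
Then from the N-03 sphere: z² = 139.35² − (x − 70.5)² − (y − 61.8)² with x = 68.598, y = -68.109, so z ≈ 50.383 ≈ 50.4 km.
Check against N-06 (with the unrounded solution): distance 202.01 ≈ 202.01 km. ✓

depth ≈ 50.4 km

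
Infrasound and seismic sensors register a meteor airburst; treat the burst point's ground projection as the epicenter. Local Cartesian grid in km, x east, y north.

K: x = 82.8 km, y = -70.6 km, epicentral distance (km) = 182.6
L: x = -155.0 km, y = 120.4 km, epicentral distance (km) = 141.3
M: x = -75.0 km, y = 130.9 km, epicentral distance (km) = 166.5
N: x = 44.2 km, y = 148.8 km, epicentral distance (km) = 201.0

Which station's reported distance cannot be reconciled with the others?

M

Solve using three stations at a time. Using K, L, N (subtract circle equations pairwise → linear system) gives (x, y) ≈ (-87.0, -3.5).
Distances from that point to each station vs reported:
  K: calculated 182.6 vs reported 182.6 → residual 0.0 km
  L: calculated 141.3 vs reported 141.3 → residual 0.0 km
  M: calculated 134.9 vs reported 166.5 → residual 31.6 km
  N: calculated 201.0 vs reported 201.0 → residual 0.0 km
K, L, N are mutually consistent (residuals ≈ 0); M is off by 31.6 km.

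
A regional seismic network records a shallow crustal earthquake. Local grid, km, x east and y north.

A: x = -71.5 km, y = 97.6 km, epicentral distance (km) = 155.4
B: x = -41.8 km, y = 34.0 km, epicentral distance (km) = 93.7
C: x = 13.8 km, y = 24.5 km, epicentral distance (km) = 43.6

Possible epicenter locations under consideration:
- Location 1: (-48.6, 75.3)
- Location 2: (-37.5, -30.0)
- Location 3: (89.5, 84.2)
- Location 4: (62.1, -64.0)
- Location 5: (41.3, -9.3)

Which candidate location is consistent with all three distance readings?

Location 5

For each candidate, compare |candidate − station| to the reported distance:
Location 1: residuals A 123.4, B 51.8, C 36.9 → max 123.4 km
Location 2: residuals A 23.3, B 29.6, C 31.2 → max 31.2 km
Location 3: residuals A 6.2, B 46.9, C 52.8 → max 52.8 km
Location 4: residuals A 54.3, B 49.1, C 57.2 → max 57.2 km
Location 5: residuals A 0.0, B 0.0, C 0.0 → max 0.0 km
Only Location 5 has all residuals ≈ 0.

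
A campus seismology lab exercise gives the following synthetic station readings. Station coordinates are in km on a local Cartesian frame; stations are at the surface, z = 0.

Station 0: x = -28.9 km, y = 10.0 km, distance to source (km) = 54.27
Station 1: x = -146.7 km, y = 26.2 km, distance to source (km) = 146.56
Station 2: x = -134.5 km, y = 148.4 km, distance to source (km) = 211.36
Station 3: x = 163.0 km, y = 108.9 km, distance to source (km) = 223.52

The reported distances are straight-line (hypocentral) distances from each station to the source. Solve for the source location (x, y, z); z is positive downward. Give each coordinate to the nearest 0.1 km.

Each station gives a sphere (x−x_i)² + (y−y_i)² + z² = d_i² (stations at z=0).
Subtracting the Station 0 sphere from Station 1 and Station 2: z² cancels, leaving linear equations in x and y:
-235.6 x + 32.4 y = 2737.52
-211.2 x + 276.8 y = -2550.22
Solving: x ≈ -14.397, y ≈ -20.198 km (keep extra digits for the depth step; rounded: -14.4, -20.2).
Then from the Station 0 sphere: z² = 54.27² − (x + 28.9)² − (y − 10.0)² with x = -14.397, y = -20.198, so z ≈ 42.696 ≈ 42.7 km.

(-14.4, -20.2, 42.7)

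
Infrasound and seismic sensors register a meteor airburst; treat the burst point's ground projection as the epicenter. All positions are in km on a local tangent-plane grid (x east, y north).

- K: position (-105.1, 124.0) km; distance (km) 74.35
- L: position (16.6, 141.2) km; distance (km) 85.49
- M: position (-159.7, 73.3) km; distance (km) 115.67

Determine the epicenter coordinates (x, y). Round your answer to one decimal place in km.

(-44.3, 81.2)

Circle about each station: (x + 105.1)² + (y − 124.0)² = 74.35²; (x − 16.6)² + (y − 141.2)² = 85.49²; (x + 159.7)² + (y − 73.3)² = 115.67².
Subtracting pairs of circle equations eliminates x²+y² and gives linear equations (the radical axes):
243.4 x + 34.4 y = -7989.63
-109.2 x − 101.4 y = -3396.66
Solving the 2×2 system: x ≈ -44.3, y ≈ 81.2 km.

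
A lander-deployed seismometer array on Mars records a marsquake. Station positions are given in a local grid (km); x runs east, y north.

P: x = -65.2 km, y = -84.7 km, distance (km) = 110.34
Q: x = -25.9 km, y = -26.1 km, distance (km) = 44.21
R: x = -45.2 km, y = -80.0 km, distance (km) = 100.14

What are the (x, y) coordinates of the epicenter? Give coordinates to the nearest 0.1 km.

Circle about each station: (x + 65.2)² + (y + 84.7)² = 110.34²; (x + 25.9)² + (y + 26.1)² = 44.21²; (x + 45.2)² + (y + 80.0)² = 100.14².
Subtracting the P equation from the Q and R equations removes the quadratic terms:
78.6 x + 117.2 y = 147.28
40.0 x + 9.4 y = -835.19
Solving the 2×2 system: x ≈ -25.1, y ≈ 18.1 km.
Check against P (with the unrounded x, y): √((x + 65.2)²+(y + 84.7)²) = 110.34 ≈ 110.34 km. ✓

-25.1 km east, 18.1 km north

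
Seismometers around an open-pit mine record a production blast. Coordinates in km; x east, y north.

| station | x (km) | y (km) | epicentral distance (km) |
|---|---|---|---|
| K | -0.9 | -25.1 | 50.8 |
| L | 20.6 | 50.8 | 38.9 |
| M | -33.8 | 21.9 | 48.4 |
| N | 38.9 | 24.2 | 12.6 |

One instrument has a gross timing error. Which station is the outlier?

M

Solve using three stations at a time. Using K, L, N (subtract circle equations pairwise → linear system) gives (x, y) ≈ (32.0, 13.6).
Distances from that point to each station vs reported:
  K: calculated 50.8 vs reported 50.8 → residual 0.0 km
  L: calculated 38.9 vs reported 38.9 → residual 0.0 km
  M: calculated 66.3 vs reported 48.4 → residual 17.9 km
  N: calculated 12.6 vs reported 12.6 → residual 0.0 km
K, L, N are mutually consistent (residuals ≈ 0); M is off by 17.9 km.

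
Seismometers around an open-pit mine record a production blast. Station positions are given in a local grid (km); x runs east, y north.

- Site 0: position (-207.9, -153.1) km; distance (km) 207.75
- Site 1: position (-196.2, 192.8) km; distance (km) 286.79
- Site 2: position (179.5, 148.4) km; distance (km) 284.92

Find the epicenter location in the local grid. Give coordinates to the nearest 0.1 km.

Circle about each station: (x + 207.9)² + (y + 153.1)² = 207.75²; (x + 196.2)² + (y − 192.8)² = 286.79²; (x − 179.5)² + (y − 148.4)² = 284.92².
Subtracting the Site 0 equation from the Site 1 and Site 2 equations removes the quadratic terms:
23.4 x + 691.8 y = -30084.18
774.8 x + 603.0 y = -50438.55
Solving the 2×2 system: x ≈ -32.1, y ≈ -42.4 km.
Check against Site 0 (with the unrounded x, y): √((x + 207.9)²+(y + 153.1)²) = 207.75 ≈ 207.75 km. ✓

-32.1 km east, -42.4 km north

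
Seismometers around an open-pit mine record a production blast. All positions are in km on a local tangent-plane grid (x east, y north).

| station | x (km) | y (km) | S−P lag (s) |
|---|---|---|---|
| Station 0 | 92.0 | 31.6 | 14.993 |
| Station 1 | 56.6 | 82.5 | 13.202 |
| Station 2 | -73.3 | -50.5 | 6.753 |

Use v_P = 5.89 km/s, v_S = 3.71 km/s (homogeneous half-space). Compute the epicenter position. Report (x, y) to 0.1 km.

-57.4 km east, 15.3 km north

Distance from S−P lag: d = Δt · v_P v_S / (v_P − v_S) = Δt · (5.89·3.71)/(5.89−3.71) ≈ 10.0238·Δt.
So d_Station 0 = 150.29, d_Station 1 = 132.33, d_Station 2 = 67.69 km.
Circle about each station: (x − 92.0)² + (y − 31.6)² = 150.29²; (x − 56.6)² + (y − 82.5)² = 132.33²; (x + 73.3)² + (y + 50.5)² = 67.69².
Subtracting pairs of circle equations eliminates x²+y² and gives linear equations (the radical axes):
-70.8 x + 101.8 y = 5623.11
-330.6 x − 164.2 y = 16465.73
Solving the 2×2 system: x ≈ -57.4, y ≈ 15.3 km.
Check against Station 0 (with the unrounded x, y): √((x − 92.0)²+(y − 31.6)²) = 150.29 ≈ 150.29 km. ✓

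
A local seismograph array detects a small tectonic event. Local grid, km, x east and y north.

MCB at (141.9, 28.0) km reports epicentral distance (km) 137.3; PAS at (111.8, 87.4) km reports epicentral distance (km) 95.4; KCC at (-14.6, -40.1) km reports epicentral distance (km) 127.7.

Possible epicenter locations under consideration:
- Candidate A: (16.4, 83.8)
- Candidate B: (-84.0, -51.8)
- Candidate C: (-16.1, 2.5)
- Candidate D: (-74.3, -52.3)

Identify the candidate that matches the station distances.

Candidate A

For each candidate, compare |candidate − station| to the reported distance:
Candidate A: residuals MCB 0.0, PAS 0.1, KCC 0.0 → max 0.1 km
Candidate B: residuals MCB 102.3, PAS 144.8, KCC 57.3 → max 144.8 km
Candidate C: residuals MCB 22.7, PAS 58.1, KCC 85.1 → max 85.1 km
Candidate D: residuals MCB 93.3, PAS 137.3, KCC 66.8 → max 137.3 km
Only Candidate A has all residuals ≈ 0.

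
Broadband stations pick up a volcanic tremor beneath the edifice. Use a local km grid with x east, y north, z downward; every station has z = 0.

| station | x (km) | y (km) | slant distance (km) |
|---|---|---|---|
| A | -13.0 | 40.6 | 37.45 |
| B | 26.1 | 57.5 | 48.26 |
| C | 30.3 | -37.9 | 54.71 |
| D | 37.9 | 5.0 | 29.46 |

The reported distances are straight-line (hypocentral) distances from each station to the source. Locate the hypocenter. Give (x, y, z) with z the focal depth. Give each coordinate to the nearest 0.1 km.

Each station gives a sphere (x−x_i)² + (y−y_i)² + z² = d_i² (stations at z=0).
Subtracting the A sphere from B and C: z² cancels, leaving linear equations in x and y:
78.2 x + 33.8 y = 1243.57
86.6 x − 157.0 y = -1053.54
Solving: x ≈ 10.499, y ≈ 12.502 km (keep extra digits for the depth step; rounded: 10.5, 12.5).
Then from the A sphere: z² = 37.45² − (x + 13.0)² − (y − 40.6)² with x = 10.499, y = 12.502, so z ≈ 7.798 ≈ 7.8 km.
Check against D (with the unrounded solution): distance 29.46 ≈ 29.46 km. ✓

x ≈ 10.5 km, y ≈ 12.5 km, depth ≈ 7.8 km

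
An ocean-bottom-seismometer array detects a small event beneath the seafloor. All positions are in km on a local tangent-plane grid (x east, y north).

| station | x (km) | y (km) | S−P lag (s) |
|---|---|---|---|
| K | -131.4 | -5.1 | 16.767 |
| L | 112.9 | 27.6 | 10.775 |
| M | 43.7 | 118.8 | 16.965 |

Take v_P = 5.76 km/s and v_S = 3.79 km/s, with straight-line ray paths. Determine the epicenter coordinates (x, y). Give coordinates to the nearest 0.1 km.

43.0 km east, -69.2 km north

Distance from S−P lag: d = Δt · v_P v_S / (v_P − v_S) = Δt · (5.76·3.79)/(5.76−3.79) ≈ 11.0814·Δt.
So d_K = 185.80, d_L = 119.40, d_M = 188.00 km.
Circle about each station: (x + 131.4)² + (y + 5.1)² = 185.80²; (x − 112.9)² + (y − 27.6)² = 119.40²; (x − 43.7)² + (y − 118.8)² = 188.00².
Subtracting pairs of circle equations eliminates x²+y² and gives linear equations (the radical axes):
488.6 x + 65.4 y = 16481.48
350.2 x + 247.8 y = -2091.20
Solving the 2×2 system: x ≈ 43.0, y ≈ -69.2 km.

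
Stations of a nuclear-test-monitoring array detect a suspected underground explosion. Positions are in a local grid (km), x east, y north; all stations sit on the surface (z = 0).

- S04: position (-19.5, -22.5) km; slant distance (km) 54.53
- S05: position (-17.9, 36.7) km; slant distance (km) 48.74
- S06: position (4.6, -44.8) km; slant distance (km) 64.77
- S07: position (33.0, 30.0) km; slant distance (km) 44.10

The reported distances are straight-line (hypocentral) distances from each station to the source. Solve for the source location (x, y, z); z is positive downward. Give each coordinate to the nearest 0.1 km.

(8.9, 11.4, 31.9)

Each station gives a sphere (x−x_i)² + (y−y_i)² + z² = d_i² (stations at z=0).
Subtracting the S04 sphere from S05 and S06: z² cancels, leaving linear equations in x and y:
3.2 x + 118.4 y = 1378.73
48.2 x − 44.6 y = -79.93
Solving: x ≈ 8.894, y ≈ 11.404 km (keep extra digits for the depth step; rounded: 8.9, 11.4).
Then from the S04 sphere: z² = 54.53² − (x + 19.5)² − (y + 22.5)² with x = 8.894, y = 11.404, so z ≈ 31.903 ≈ 31.9 km.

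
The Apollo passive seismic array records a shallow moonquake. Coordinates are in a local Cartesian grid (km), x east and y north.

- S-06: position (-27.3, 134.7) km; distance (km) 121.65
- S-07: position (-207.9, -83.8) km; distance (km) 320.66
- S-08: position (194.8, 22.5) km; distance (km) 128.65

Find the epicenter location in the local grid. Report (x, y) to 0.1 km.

Circle about each station: (x + 27.3)² + (y − 134.7)² = 121.65²; (x + 207.9)² + (y + 83.8)² = 320.66²; (x − 194.8)² + (y − 22.5)² = 128.65².
Subtracting the S-06 equation from the S-07 and S-08 equations removes the quadratic terms:
-361.2 x − 437.0 y = -56668.64
444.2 x − 224.4 y = 17811.81
Solving the 2×2 system: x ≈ 74.5, y ≈ 68.1 km.
Check against S-06 (with the unrounded x, y): √((x + 27.3)²+(y − 134.7)²) = 121.65 ≈ 121.65 km. ✓

74.5 km east, 68.1 km north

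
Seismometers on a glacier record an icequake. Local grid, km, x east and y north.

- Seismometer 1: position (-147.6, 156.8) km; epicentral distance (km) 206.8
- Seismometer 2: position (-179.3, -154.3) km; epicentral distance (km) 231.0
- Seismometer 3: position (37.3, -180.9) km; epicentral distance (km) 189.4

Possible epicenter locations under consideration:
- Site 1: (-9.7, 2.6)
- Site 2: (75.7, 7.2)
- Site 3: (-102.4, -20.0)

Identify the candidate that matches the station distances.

For each candidate, compare |candidate − station| to the reported distance:
Site 1: residuals Seismometer 1 0.1, Seismometer 2 0.0, Seismometer 3 0.0 → max 0.1 km
Site 2: residuals Seismometer 1 62.0, Seismometer 2 70.8, Seismometer 3 2.6 → max 70.8 km
Site 3: residuals Seismometer 1 24.3, Seismometer 2 76.2, Seismometer 3 23.7 → max 76.2 km
Only Site 1 has all residuals ≈ 0.

Site 1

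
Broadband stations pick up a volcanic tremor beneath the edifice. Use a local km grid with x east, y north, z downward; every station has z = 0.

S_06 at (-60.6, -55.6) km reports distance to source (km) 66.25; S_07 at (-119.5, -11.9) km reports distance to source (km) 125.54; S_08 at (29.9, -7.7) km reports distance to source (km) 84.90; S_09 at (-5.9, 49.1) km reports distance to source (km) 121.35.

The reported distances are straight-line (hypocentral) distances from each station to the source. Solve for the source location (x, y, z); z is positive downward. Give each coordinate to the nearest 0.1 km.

x ≈ -14.7 km, y ≈ -62.3 km, depth ≈ 47.3 km

Each station gives a sphere (x−x_i)² + (y−y_i)² + z² = d_i² (stations at z=0).
Subtracting the S_06 sphere from S_07 and S_08: z² cancels, leaving linear equations in x and y:
-117.8 x + 87.4 y = -3713.09
181.0 x + 95.8 y = -8629.37
Solving: x ≈ -14.702, y ≈ -62.300 km (keep extra digits for the depth step; rounded: -14.7, -62.3).
Then from the S_06 sphere: z² = 66.25² − (x + 60.6)² − (y + 55.6)² with x = -14.702, y = -62.300, so z ≈ 47.303 ≈ 47.3 km.
Check against S_09 (with the unrounded solution): distance 121.35 ≈ 121.35 km. ✓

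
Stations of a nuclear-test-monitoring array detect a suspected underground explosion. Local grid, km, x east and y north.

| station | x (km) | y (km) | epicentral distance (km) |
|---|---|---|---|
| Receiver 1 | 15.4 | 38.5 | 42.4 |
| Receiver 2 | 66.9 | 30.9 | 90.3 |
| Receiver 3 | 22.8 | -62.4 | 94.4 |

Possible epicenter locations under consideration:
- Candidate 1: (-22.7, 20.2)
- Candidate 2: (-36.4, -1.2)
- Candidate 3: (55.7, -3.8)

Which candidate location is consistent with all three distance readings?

For each candidate, compare |candidate − station| to the reported distance:
Candidate 1: residuals Receiver 1 0.1, Receiver 2 0.1, Receiver 3 0.1 → max 0.1 km
Candidate 2: residuals Receiver 1 22.9, Receiver 2 17.9, Receiver 3 9.3 → max 22.9 km
Candidate 3: residuals Receiver 1 16.0, Receiver 2 53.8, Receiver 3 27.2 → max 53.8 km
Only Candidate 1 has all residuals ≈ 0.

Candidate 1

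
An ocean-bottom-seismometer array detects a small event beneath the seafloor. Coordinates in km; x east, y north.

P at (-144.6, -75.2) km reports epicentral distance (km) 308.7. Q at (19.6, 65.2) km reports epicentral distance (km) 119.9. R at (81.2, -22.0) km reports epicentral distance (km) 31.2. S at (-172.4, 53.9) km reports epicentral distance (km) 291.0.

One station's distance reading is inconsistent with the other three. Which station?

Solve using three stations at a time. Using Q, R, S (subtract circle equations pairwise → linear system) gives (x, y) ≈ (110.9, -12.5).
Distances from that point to each station vs reported:
  P: calculated 263.1 vs reported 308.7 → residual 45.6 km
  Q: calculated 119.9 vs reported 119.9 → residual 0.0 km
  R: calculated 31.2 vs reported 31.2 → residual 0.0 km
  S: calculated 291.0 vs reported 291.0 → residual 0.0 km
Q, R, S are mutually consistent (residuals ≈ 0); P is off by 45.6 km.

P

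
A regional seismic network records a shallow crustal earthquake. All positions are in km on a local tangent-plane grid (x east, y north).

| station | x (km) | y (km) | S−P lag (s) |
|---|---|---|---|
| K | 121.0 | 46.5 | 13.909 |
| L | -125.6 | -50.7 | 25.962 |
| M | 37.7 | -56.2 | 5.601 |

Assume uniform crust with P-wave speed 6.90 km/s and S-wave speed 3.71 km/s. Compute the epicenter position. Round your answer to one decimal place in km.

Distance from S−P lag: d = Δt · v_P v_S / (v_P − v_S) = Δt · (6.90·3.71)/(6.90−3.71) ≈ 8.0248·Δt.
So d_K = 111.62, d_L = 208.34, d_M = 44.95 km.
Circle about each station: (x − 121.0)² + (y − 46.5)² = 111.62²; (x + 125.6)² + (y + 50.7)² = 208.34²; (x − 37.7)² + (y + 56.2)² = 44.95².
Subtracting the K equation from the L and M equations removes the quadratic terms:
-493.2 x − 194.4 y = -29403.93
-166.6 x − 205.4 y = -1785.00
Solving the 2×2 system: x ≈ 82.6, y ≈ -58.3 km.

82.6 km east, -58.3 km north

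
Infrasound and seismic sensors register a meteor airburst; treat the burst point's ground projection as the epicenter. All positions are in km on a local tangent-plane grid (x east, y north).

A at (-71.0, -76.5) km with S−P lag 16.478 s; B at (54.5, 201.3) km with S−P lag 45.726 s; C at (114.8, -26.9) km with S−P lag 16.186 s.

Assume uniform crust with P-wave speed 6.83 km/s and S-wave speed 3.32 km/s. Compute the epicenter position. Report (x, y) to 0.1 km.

Distance from S−P lag: d = Δt · v_P v_S / (v_P − v_S) = Δt · (6.83·3.32)/(6.83−3.32) ≈ 6.4603·Δt.
So d_A = 106.45, d_B = 295.40, d_C = 104.57 km.
Circle about each station: (x + 71.0)² + (y + 76.5)² = 106.45²; (x − 54.5)² + (y − 201.3)² = 295.40²; (x − 114.8)² + (y + 26.9)² = 104.57².
Subtracting the A equation from the B and C equations removes the quadratic terms:
251.0 x + 555.6 y = -43330.87
371.6 x + 99.2 y = 3406.12
Solving the 2×2 system: x ≈ 34.1, y ≈ -93.4 km.
Check against A (with the unrounded x, y): √((x + 71.0)²+(y + 76.5)²) = 106.45 ≈ 106.45 km. ✓

x ≈ 34.1 km, y ≈ -93.4 km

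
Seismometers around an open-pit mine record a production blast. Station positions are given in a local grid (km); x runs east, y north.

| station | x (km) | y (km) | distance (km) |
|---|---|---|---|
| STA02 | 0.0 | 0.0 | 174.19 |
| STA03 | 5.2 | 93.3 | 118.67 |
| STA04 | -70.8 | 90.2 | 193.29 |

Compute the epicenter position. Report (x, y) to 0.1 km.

x ≈ 118.9 km, y ≈ 127.3 km

Circle about each station: x² + y² = 174.19²; (x − 5.2)² + (y − 93.3)² = 118.67²; (x + 70.8)² + (y − 90.2)² = 193.29².
Subtracting the STA02 equation from the STA03 and STA04 equations removes the quadratic terms:
10.4 x + 186.6 y = 24991.52
-141.6 x + 180.4 y = 6129.81
Solving the 2×2 system: x ≈ 118.9, y ≈ 127.3 km.
Check against STA02 (with the unrounded x, y): √(x²+y²) = 174.19 ≈ 174.19 km. ✓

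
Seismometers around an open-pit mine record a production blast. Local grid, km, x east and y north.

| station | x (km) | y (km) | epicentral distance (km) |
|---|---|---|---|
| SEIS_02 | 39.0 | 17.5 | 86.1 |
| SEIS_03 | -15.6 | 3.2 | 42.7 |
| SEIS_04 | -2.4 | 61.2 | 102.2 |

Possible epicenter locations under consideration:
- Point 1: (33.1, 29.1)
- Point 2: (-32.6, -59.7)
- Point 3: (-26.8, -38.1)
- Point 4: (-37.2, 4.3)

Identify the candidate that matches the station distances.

For each candidate, compare |candidate − station| to the reported distance:
Point 1: residuals SEIS_02 73.1, SEIS_03 12.5, SEIS_04 54.3 → max 73.1 km
Point 2: residuals SEIS_02 19.2, SEIS_03 22.5, SEIS_04 22.4 → max 22.5 km
Point 3: residuals SEIS_02 0.0, SEIS_03 0.1, SEIS_04 0.1 → max 0.1 km
Point 4: residuals SEIS_02 8.8, SEIS_03 21.1, SEIS_04 35.5 → max 35.5 km
Only Point 3 has all residuals ≈ 0.

Point 3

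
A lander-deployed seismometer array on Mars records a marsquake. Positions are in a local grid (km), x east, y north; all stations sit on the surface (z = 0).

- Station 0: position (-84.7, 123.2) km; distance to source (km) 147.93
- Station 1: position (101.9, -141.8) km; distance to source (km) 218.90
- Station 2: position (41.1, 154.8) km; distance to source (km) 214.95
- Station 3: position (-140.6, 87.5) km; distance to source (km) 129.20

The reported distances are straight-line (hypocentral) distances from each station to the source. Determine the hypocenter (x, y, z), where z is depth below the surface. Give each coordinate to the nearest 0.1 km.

Each station gives a sphere (x−x_i)² + (y−y_i)² + z² = d_i² (stations at z=0).
Subtracting the Station 0 sphere from Station 1 and Station 2: z² cancels, leaving linear equations in x and y:
373.2 x − 530.0 y = -17895.41
251.6 x + 63.2 y = -21020.30
Solving: x ≈ -78.197, y ≈ -21.297 km (keep extra digits for the depth step; rounded: -78.2, -21.3).
Then from the Station 0 sphere: z² = 147.93² − (x + 84.7)² − (y − 123.2)² with x = -78.197, y = -21.297, so z ≈ 31.010 ≈ 31.0 km.

x ≈ -78.2 km, y ≈ -21.3 km, depth ≈ 31.0 km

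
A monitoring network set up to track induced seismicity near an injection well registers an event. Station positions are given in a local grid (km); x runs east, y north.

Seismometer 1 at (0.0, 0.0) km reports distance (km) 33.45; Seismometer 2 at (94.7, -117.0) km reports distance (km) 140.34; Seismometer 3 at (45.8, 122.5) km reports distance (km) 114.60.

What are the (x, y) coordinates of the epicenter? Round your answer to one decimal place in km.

(32.3, 8.7)

Circle about each station: x² + y² = 33.45²; (x − 94.7)² + (y + 117.0)² = 140.34²; (x − 45.8)² + (y − 122.5)² = 114.60².
Subtracting the Seismometer 1 equation from the Seismometer 2 and Seismometer 3 equations removes the quadratic terms:
189.4 x − 234.0 y = 4080.68
91.6 x + 245.0 y = 5089.63
Solving the 2×2 system: x ≈ 32.3, y ≈ 8.7 km.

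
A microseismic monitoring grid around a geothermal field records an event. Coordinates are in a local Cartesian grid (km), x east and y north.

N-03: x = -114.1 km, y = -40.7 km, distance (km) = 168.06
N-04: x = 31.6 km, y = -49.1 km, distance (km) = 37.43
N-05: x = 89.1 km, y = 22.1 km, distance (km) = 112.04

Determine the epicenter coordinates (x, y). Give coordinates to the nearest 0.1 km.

48.7 km east, -82.4 km north

Circle about each station: (x + 114.1)² + (y + 40.7)² = 168.06²; (x − 31.6)² + (y + 49.1)² = 37.43²; (x − 89.1)² + (y − 22.1)² = 112.04².
Subtracting the N-03 equation from the N-04 and N-05 equations removes the quadratic terms:
291.4 x − 16.8 y = 15577.23
406.4 x + 125.6 y = 9443.12
Solving the 2×2 system: x ≈ 48.7, y ≈ -82.4 km.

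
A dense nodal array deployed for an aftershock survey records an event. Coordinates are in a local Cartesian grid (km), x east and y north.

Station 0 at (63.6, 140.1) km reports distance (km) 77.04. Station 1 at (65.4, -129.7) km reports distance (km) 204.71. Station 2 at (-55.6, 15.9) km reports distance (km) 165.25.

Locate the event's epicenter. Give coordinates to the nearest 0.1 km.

99.8 km east, 72.1 km north

Circle about each station: (x − 63.6)² + (y − 140.1)² = 77.04²; (x − 65.4)² + (y + 129.7)² = 204.71²; (x + 55.6)² + (y − 15.9)² = 165.25².
Subtracting the Station 0 equation from the Station 1 and Station 2 equations removes the quadratic terms:
3.6 x − 539.6 y = -38544.74
-238.4 x − 248.4 y = -41701.20
Solving the 2×2 system: x ≈ 99.8, y ≈ 72.1 km.
Check against Station 0 (with the unrounded x, y): √((x − 63.6)²+(y − 140.1)²) = 77.04 ≈ 77.04 km. ✓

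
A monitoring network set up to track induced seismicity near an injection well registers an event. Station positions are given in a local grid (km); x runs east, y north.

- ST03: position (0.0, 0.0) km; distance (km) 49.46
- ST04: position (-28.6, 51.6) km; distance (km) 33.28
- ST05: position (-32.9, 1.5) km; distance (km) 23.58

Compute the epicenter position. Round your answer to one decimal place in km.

Circle about each station: x² + y² = 49.46²; (x + 28.6)² + (y − 51.6)² = 33.28²; (x + 32.9)² + (y − 1.5)² = 23.58².
Subtracting pairs of circle equations eliminates x²+y² and gives linear equations (the radical axes):
-57.2 x + 103.2 y = 4819.25
-65.8 x + 3.0 y = 2974.94
Solving the 2×2 system: x ≈ -44.2, y ≈ 22.2 km.

(-44.2, 22.2)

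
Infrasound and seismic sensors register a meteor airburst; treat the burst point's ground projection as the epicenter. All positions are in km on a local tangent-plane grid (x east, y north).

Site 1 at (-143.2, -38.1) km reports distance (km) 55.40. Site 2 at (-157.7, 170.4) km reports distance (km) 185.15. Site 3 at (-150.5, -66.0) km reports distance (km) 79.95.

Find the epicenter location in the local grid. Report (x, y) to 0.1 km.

x ≈ -98.7 km, y ≈ -5.1 km

Circle about each station: (x + 143.2)² + (y + 38.1)² = 55.40²; (x + 157.7)² + (y − 170.4)² = 185.15²; (x + 150.5)² + (y + 66.0)² = 79.95².
Subtracting the Site 1 equation from the Site 2 and Site 3 equations removes the quadratic terms:
-29.0 x + 417.0 y = 736.24
-14.6 x − 55.8 y = 1725.56
Solving the 2×2 system: x ≈ -98.7, y ≈ -5.1 km.
Check against Site 1 (with the unrounded x, y): √((x + 143.2)²+(y + 38.1)²) = 55.40 ≈ 55.40 km. ✓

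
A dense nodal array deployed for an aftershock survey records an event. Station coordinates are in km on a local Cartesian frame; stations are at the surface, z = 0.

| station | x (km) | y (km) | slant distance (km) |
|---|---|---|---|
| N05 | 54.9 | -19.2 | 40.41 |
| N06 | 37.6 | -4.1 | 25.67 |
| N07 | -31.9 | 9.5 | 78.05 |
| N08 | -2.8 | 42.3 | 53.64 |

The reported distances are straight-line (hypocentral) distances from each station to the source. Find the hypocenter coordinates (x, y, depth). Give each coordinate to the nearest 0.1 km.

Each station gives a sphere (x−x_i)² + (y−y_i)² + z² = d_i² (stations at z=0).
Subtracting the N05 sphere from N06 and N07: z² cancels, leaving linear equations in x and y:
-34.6 x + 30.2 y = -978.06
-173.6 x + 57.4 y = -6733.62
Solving: x ≈ 45.204, y ≈ 19.404 km (keep extra digits for the depth step; rounded: 45.2, 19.4).
Then from the N05 sphere: z² = 40.41² − (x − 54.9)² − (y + 19.2)² with x = 45.204, y = 19.404, so z ≈ 6.978 ≈ 7.0 km.

x ≈ 45.2 km, y ≈ 19.4 km, depth ≈ 7.0 km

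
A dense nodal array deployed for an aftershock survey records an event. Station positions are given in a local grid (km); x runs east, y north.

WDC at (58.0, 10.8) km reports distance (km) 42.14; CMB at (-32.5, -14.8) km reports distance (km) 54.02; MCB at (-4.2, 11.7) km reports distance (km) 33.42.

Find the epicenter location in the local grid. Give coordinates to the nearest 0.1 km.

x ≈ 21.3 km, y ≈ -9.9 km

Circle about each station: (x − 58.0)² + (y − 10.8)² = 42.14²; (x + 32.5)² + (y + 14.8)² = 54.02²; (x + 4.2)² + (y − 11.7)² = 33.42².
Subtracting the WDC equation from the CMB and MCB equations removes the quadratic terms:
-181.0 x − 51.2 y = -3347.73
-124.4 x + 1.8 y = -2667.23
Solving the 2×2 system: x ≈ 21.3, y ≈ -9.9 km.
Check against WDC (with the unrounded x, y): √((x − 58.0)²+(y − 10.8)²) = 42.14 ≈ 42.14 km. ✓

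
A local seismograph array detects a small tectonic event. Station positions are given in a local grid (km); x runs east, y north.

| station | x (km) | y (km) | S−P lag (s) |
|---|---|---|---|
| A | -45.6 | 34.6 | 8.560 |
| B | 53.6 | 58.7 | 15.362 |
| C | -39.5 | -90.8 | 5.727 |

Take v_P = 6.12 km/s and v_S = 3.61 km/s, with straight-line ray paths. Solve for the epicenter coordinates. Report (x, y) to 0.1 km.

Distance from S−P lag: d = Δt · v_P v_S / (v_P − v_S) = Δt · (6.12·3.61)/(6.12−3.61) ≈ 8.8021·Δt.
So d_A = 75.35, d_B = 135.22, d_C = 50.41 km.
Circle about each station: (x + 45.6)² + (y − 34.6)² = 75.35²; (x − 53.6)² + (y − 58.7)² = 135.22²; (x + 39.5)² + (y + 90.8)² = 50.41².
Subtracting pairs of circle equations eliminates x²+y² and gives linear equations (the radical axes):
198.4 x + 48.2 y = -9564.70
12.2 x − 250.8 y = 9664.82
Solving the 2×2 system: x ≈ -38.4, y ≈ -40.4 km.

x ≈ -38.4 km, y ≈ -40.4 km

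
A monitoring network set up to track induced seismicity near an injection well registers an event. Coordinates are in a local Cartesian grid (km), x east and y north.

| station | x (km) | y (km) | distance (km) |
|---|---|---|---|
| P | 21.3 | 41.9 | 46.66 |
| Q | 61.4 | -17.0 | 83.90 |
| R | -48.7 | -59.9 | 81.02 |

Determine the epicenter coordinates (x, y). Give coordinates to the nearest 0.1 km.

-16.4 km east, 14.4 km north

Circle about each station: (x − 21.3)² + (y − 41.9)² = 46.66²; (x − 61.4)² + (y + 17.0)² = 83.90²; (x + 48.7)² + (y + 59.9)² = 81.02².
Subtracting the P equation from the Q and R equations removes the quadratic terms:
80.2 x − 117.8 y = -3012.39
-140.0 x − 203.6 y = -636.68
Solving the 2×2 system: x ≈ -16.4, y ≈ 14.4 km.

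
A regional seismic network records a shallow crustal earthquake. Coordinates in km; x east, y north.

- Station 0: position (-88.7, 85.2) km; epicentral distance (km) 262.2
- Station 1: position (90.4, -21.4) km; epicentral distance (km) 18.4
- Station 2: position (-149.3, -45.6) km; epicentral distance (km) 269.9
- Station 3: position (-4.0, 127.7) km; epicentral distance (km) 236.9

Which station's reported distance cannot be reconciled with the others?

Station 1

Solve using three stations at a time. Using Station 0, Station 2, Station 3 (subtract circle equations pairwise → linear system) gives (x, y) ≈ (119.2, -74.9).
Distances from that point to each station vs reported:
  Station 0: calculated 262.4 vs reported 262.2 → residual 0.2 km
  Station 1: calculated 60.7 vs reported 18.4 → residual 42.3 km
  Station 2: calculated 270.1 vs reported 269.9 → residual 0.2 km
  Station 3: calculated 237.1 vs reported 236.9 → residual 0.2 km
Station 0, Station 2, Station 3 are mutually consistent (residuals ≈ 0); Station 1 is off by 42.3 km.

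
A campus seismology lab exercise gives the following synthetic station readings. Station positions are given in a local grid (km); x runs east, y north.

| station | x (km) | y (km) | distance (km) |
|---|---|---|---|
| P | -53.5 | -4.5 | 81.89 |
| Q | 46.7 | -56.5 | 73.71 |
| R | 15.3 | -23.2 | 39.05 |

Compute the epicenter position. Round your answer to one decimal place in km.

(26.2, 14.3)

Circle about each station: (x + 53.5)² + (y + 4.5)² = 81.89²; (x − 46.7)² + (y + 56.5)² = 73.71²; (x − 15.3)² + (y + 23.2)² = 39.05².
Subtracting the P equation from the Q and R equations removes the quadratic terms:
200.4 x − 104.0 y = 3763.45
137.6 x − 37.4 y = 3070.90
Solving the 2×2 system: x ≈ 26.2, y ≈ 14.3 km.
Check against P (with the unrounded x, y): √((x + 53.5)²+(y + 4.5)²) = 81.90 ≈ 81.89 km. ✓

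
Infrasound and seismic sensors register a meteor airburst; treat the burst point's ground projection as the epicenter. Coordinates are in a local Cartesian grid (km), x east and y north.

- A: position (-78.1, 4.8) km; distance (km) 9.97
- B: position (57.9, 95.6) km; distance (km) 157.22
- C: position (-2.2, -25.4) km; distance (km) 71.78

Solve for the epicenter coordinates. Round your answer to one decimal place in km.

x ≈ -68.5 km, y ≈ 2.1 km

Circle about each station: (x + 78.1)² + (y − 4.8)² = 9.97²; (x − 57.9)² + (y − 95.6)² = 157.22²; (x + 2.2)² + (y + 25.4)² = 71.78².
Subtracting pairs of circle equations eliminates x²+y² and gives linear equations (the radical axes):
272.0 x + 181.6 y = -18249.61
151.8 x − 60.4 y = -10525.62
Solving the 2×2 system: x ≈ -68.5, y ≈ 2.1 km.
Check against A (with the unrounded x, y): √((x + 78.1)²+(y − 4.8)²) = 9.97 ≈ 9.97 km. ✓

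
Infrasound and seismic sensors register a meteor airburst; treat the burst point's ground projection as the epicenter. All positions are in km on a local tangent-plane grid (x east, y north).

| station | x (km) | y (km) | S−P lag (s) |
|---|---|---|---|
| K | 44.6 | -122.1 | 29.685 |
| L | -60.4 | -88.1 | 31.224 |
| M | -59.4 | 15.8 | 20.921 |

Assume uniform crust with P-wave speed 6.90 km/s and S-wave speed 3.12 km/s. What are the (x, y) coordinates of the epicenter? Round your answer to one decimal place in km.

Distance from S−P lag: d = Δt · v_P v_S / (v_P − v_S) = Δt · (6.90·3.12)/(6.90−3.12) ≈ 5.6952·Δt.
So d_K = 169.06, d_L = 177.83, d_M = 119.15 km.
Circle about each station: (x − 44.6)² + (y + 122.1)² = 169.06²; (x + 60.4)² + (y + 88.1)² = 177.83²; (x + 59.4)² + (y − 15.8)² = 119.15².
Subtracting the K equation from the L and M equations removes the quadratic terms:
-210.0 x + 68.0 y = -8530.03
-208.0 x + 275.8 y = 1264.99
Solving the 2×2 system: x ≈ 55.7, y ≈ 46.6 km.
Check against K (with the unrounded x, y): √((x − 44.6)²+(y + 122.1)²) = 169.07 ≈ 169.06 km. ✓

55.7 km east, 46.6 km north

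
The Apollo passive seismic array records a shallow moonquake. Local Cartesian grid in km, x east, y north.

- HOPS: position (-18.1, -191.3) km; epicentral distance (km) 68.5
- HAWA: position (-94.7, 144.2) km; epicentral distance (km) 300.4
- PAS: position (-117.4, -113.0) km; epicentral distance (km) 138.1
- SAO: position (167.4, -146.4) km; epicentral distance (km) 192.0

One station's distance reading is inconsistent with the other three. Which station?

SAO

Solve using three stations at a time. Using HOPS, HAWA, PAS (subtract circle equations pairwise → linear system) gives (x, y) ≈ (19.1, -133.8).
Distances from that point to each station vs reported:
  HOPS: calculated 68.5 vs reported 68.5 → residual 0.0 km
  HAWA: calculated 300.4 vs reported 300.4 → residual 0.0 km
  PAS: calculated 138.1 vs reported 138.1 → residual 0.0 km
  SAO: calculated 148.8 vs reported 192.0 → residual 43.2 km
HOPS, HAWA, PAS are mutually consistent (residuals ≈ 0); SAO is off by 43.2 km.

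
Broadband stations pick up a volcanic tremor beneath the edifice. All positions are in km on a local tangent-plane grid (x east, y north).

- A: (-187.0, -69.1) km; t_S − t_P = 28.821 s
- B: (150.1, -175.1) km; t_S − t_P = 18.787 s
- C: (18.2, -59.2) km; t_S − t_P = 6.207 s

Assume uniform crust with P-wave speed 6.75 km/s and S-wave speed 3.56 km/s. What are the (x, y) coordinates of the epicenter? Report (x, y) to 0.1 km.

27.1 km east, -105.1 km north

Distance from S−P lag: d = Δt · v_P v_S / (v_P − v_S) = Δt · (6.75·3.56)/(6.75−3.56) ≈ 7.5329·Δt.
So d_A = 217.11, d_B = 141.52, d_C = 46.76 km.
Circle about each station: (x + 187.0)² + (y + 69.1)² = 217.11²; (x − 150.1)² + (y + 175.1)² = 141.52²; (x − 18.2)² + (y + 59.2)² = 46.76².
Subtracting the A equation from the B and C equations removes the quadratic terms:
674.2 x − 212.0 y = 40555.05
410.4 x + 19.8 y = 9042.32
Solving the 2×2 system: x ≈ 27.1, y ≈ -105.1 km.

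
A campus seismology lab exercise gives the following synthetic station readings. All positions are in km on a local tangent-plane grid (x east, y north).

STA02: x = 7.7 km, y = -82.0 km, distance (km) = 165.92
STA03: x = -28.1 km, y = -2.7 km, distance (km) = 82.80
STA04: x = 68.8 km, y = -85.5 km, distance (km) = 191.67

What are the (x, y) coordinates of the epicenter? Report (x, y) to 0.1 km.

Circle about each station: (x − 7.7)² + (y + 82.0)² = 165.92²; (x + 28.1)² + (y + 2.7)² = 82.80²; (x − 68.8)² + (y + 85.5)² = 191.67².
Subtracting the STA02 equation from the STA03 and STA04 equations removes the quadratic terms:
-71.6 x + 158.6 y = 14687.22
122.2 x − 7.0 y = -3947.54
Solving the 2×2 system: x ≈ -27.7, y ≈ 80.1 km.
Check against STA02 (with the unrounded x, y): √((x − 7.7)²+(y + 82.0)²) = 165.92 ≈ 165.92 km. ✓

(-27.7, 80.1)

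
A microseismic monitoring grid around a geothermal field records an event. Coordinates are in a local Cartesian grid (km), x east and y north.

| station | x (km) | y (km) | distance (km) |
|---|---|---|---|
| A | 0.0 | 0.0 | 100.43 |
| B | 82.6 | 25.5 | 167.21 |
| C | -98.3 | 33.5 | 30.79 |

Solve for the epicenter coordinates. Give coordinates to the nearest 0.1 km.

(-81.2, 59.1)

Circle about each station: x² + y² = 100.43²; (x − 82.6)² + (y − 25.5)² = 167.21²; (x + 98.3)² + (y − 33.5)² = 30.79².
Subtracting the A equation from the B and C equations removes the quadratic terms:
165.2 x + 51.0 y = -10399.99
-196.6 x + 67.0 y = 19923.30
Solving the 2×2 system: x ≈ -81.2, y ≈ 59.1 km.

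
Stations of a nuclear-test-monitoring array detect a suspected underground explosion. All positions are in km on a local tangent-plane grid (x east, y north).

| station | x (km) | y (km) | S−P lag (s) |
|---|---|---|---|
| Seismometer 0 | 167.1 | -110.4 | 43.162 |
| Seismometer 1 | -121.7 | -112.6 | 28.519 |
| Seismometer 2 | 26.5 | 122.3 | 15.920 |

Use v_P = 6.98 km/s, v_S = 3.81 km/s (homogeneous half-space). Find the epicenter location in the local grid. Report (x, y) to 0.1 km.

(-107.0, 126.2)

Distance from S−P lag: d = Δt · v_P v_S / (v_P − v_S) = Δt · (6.98·3.81)/(6.98−3.81) ≈ 8.3892·Δt.
So d_Seismometer 0 = 362.10, d_Seismometer 1 = 239.25, d_Seismometer 2 = 133.56 km.
Circle about each station: (x − 167.1)² + (y + 110.4)² = 362.10²; (x + 121.7)² + (y + 112.6)² = 239.25²; (x − 26.5)² + (y − 122.3)² = 133.56².
Subtracting the Seismometer 0 equation from the Seismometer 1 and Seismometer 2 equations removes the quadratic terms:
-577.6 x − 4.4 y = 61254.93
-281.2 x + 465.4 y = 88827.11
Solving the 2×2 system: x ≈ -107.0, y ≈ 126.2 km.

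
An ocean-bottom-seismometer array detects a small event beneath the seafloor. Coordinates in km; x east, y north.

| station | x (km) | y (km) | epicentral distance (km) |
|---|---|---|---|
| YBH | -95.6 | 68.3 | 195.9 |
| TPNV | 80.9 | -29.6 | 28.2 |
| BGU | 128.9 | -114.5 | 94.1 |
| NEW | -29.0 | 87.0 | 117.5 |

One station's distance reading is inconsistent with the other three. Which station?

NEW

Solve using three stations at a time. Using YBH, TPNV, BGU (subtract circle equations pairwise → linear system) gives (x, y) ≈ (61.0, -49.4).
Distances from that point to each station vs reported:
  YBH: calculated 195.9 vs reported 195.9 → residual 0.0 km
  TPNV: calculated 28.1 vs reported 28.2 → residual 0.1 km
  BGU: calculated 94.1 vs reported 94.1 → residual 0.0 km
  NEW: calculated 163.4 vs reported 117.5 → residual 45.9 km
YBH, TPNV, BGU are mutually consistent (residuals ≈ 0); NEW is off by 45.9 km.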